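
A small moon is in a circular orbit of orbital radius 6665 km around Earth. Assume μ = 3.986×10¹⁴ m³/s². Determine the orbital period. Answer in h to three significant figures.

T ≈ 1.50 h

r = 6665 km = 6.665×10⁶ m.
Kepler's third law: T = 2π√(r³/μ) = 2π√((6.665×10⁶)³ / 3.986×10¹⁴).
r³/μ = 7.428×10⁵ s², so T = 2π × 8.618×10² = 5.415×10³ s.
Converting: 5.415×10³ s ÷ 3600 = 1.504 h.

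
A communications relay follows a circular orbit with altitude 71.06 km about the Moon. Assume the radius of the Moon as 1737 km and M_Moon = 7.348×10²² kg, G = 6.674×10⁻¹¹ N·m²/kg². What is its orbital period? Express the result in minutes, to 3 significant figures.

μ = GM = 6.674×10⁻¹¹ × 7.348×10²² = 4.904×10¹² m³/s².
r = 1737 + 71.06 = 1808.1 km = 1.8081×10⁶ m.
Kepler's third law: T = 2π√(r³/μ) = 2π√((1.808×10⁶)³ / 4.904×10¹²).
r³/μ = 1.205×10⁶ s², so T = 2π × 1.098×10³ = 6.898×10³ s.
Converting: 6.898×10³ s ÷ 60.00 = 115.0 minutes.

T ≈ 115 minutes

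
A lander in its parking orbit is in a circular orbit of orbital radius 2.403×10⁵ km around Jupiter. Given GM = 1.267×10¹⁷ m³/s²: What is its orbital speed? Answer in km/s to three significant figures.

v ≈ 23.0 km/s

r = 2.403×10⁵ km = 2.403×10⁸ m.
For a circular orbit v = √(μ/r) = √(1.267×10¹⁷ / 2.403×10⁸) = √(5.273×10⁸) = 22960 m/s.
That is 22.96 km/s.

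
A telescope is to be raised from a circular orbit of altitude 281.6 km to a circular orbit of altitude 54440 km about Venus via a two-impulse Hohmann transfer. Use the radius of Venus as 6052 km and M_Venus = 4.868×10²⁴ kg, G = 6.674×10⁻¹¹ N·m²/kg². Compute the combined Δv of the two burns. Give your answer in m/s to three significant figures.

Δv_total ≈ 3780 m/s

μ = GM = 6.674×10⁻¹¹ × 4.868×10²⁴ = 3.249×10¹⁴ m³/s².
r₁ = 6052 + 281.6 = 6333.6 km = 6.3336×10⁶ m.
r₂ = 6052 + 54440 = 60492 km = 6.0492×10⁷ m.
Transfer ellipse a_t = (r₁ + r₂)/2 = 3.341×10⁷ m.
At r₁: circular v_c1 = √(μ/r₁) = 7162 m/s; transfer-periapsis v_p = √[μ(2/r₁ − 1/a_t)] = 9637 m/s.
Δv₁ = v_p − v_c1 = 2475 m/s.
At r₂: circular v_c2 = √(μ/r₂) = 2317 m/s; transfer-apoapsis v_a = √[μ(2/r₂ − 1/a_t)] = 1009 m/s.
Δv₂ = v_c2 − v_a = 1309 m/s.
Total Δv = Δv₁ + Δv₂ = 3783 m/s.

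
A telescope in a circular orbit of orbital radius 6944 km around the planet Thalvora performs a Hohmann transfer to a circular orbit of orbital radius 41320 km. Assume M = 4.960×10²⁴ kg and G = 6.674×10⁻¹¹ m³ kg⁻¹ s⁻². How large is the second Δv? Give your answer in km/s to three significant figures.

Δv ≈ 1.31 km/s

μ = GM = 6.674×10⁻¹¹ × 4.960×10²⁴ = 3.310×10¹⁴ m³/s².
r₁ = 6944 km = 6.944×10⁶ m.
r₂ = 41320 km = 4.132×10⁷ m.
Transfer ellipse a_t = (r₁ + r₂)/2 = 2.413×10⁷ m.
At r₁: circular v_c1 = √(μ/r₁) = 6904 m/s; transfer-periapsis v_p = √[μ(2/r₁ − 1/a_t)] = 9035 m/s.
At r₂: circular v_c2 = √(μ/r₂) = 2830 m/s; transfer-apoapsis v_a = √[μ(2/r₂ − 1/a_t)] = 1518 m/s.
Δv₂ = v_c2 − v_a = 1312 m/s.
= 1.312 km/s.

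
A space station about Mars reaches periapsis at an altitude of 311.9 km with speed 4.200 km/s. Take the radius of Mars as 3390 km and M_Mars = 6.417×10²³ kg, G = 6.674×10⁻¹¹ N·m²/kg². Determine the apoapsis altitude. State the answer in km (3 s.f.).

μ = GM = 6.674×10⁻¹¹ × 6.417×10²³ = 4.283×10¹³ m³/s².
r_p = 3390 + 311.9 = 3701.9 km = 3.702×10⁶ m.
Specific energy ε = v²/2 − μ/r = -2.749×10⁶ J/kg, so a = −μ/(2ε) = 7.790×10⁶ m.
The apsides satisfy r_p + r_a = 2a, so the apoapsis radius is 2a − r_p = 1.188×10⁷ m = 11878 km.
Apoapsis altitude = 11878 − 3390 = 8487.6 km.

apoapsis altitude ≈ 8490 km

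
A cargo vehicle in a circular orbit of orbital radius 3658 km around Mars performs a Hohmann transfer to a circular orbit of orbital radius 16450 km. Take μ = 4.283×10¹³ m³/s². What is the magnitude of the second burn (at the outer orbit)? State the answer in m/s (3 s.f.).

Δv ≈ 640 m/s

r₁ = 3658 km = 3.658×10⁶ m.
r₂ = 16450 km = 1.645×10⁷ m.
Transfer ellipse a_t = (r₁ + r₂)/2 = 1.005×10⁷ m.
At r₁: circular v_c1 = √(μ/r₁) = 3422 m/s; transfer-periapsis v_p = √[μ(2/r₁ − 1/a_t)] = 4377 m/s.
At r₂: circular v_c2 = √(μ/r₂) = 1614 m/s; transfer-apoapsis v_a = √[μ(2/r₂ − 1/a_t)] = 973.3 m/s.
Δv₂ = v_c2 − v_a = 640.3 m/s.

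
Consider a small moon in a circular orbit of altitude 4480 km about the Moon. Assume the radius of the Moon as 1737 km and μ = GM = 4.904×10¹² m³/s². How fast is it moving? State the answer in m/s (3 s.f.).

r = 1737 + 4480 = 6217.0 km = 6.2170×10⁶ m.
For a circular orbit v = √(μ/r) = √(4.904×10¹² / 6.217×10⁶) = √(7.888×10⁵) = 888.1 m/s.

v ≈ 888 m/s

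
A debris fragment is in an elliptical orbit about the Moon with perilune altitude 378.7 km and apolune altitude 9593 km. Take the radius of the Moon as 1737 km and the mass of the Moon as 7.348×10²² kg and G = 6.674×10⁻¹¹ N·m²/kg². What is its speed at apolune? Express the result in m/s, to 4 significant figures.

μ = GM = 6.674×10⁻¹¹ × 7.348×10²² = 4.904×10¹² m³/s².
r_p = 1737 + 378.7 = 2115.7 km = 2.1157×10⁶ m.
r_a = 1737 + 9593 = 11330 km = 1.1330×10⁷ m.
Semi-major axis a = (r_p + r_a)/2 = 6722.9 km = 6.723×10⁶ m.
Vis-viva: v² = μ(2/r − 1/a) = 4.904×10¹² × (1.765×10⁻⁷ − 1.487×10⁻⁷) = 1.362×10⁵ m²/s².
v = 369.1 m/s.

v ≈ 369.1 m/s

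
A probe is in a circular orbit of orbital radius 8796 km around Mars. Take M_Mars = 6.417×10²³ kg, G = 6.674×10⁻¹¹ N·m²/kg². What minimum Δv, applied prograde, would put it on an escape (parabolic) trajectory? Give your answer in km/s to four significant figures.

μ = GM = 6.674×10⁻¹¹ × 6.417×10²³ = 4.283×10¹³ m³/s².
r = 8796 km = 8.796×10⁶ m.
Circular speed v_c = √(μ/r) = 2207 m/s.
Escape speed v_esc = √(2μ/r) = √2 × v_c = 3121 m/s.
Δv = v_esc − v_c = 914.0 m/s = 0.914 km/s.

Δv ≈ 0.914 km/s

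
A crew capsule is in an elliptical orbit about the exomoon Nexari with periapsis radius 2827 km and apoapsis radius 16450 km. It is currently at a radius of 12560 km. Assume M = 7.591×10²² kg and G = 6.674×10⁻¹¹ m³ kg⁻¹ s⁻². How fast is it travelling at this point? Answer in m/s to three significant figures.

v ≈ 530 m/s

μ = GM = 6.674×10⁻¹¹ × 7.591×10²² = 5.066×10¹² m³/s².
Semi-major axis a = (r_p + r_a)/2 = 9638.5 km = 9.638×10⁶ m.
Vis-viva: v² = μ(2/r − 1/a) = 5.066×10¹² × (1.592×10⁻⁷ − 1.038×10⁻⁷) = 2.811×10⁵ m²/s².
v = 530.2 m/s.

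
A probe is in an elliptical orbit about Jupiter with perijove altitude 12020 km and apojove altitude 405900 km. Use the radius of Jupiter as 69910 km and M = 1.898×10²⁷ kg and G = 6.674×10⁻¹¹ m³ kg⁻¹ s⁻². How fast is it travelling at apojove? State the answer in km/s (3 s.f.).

μ = GM = 6.674×10⁻¹¹ × 1.898×10²⁷ = 1.267×10¹⁷ m³/s².
r_p = 69910 + 12020 = 81930 km = 8.1930×10⁷ m.
r_a = 69910 + 405900 = 475810 km = 4.7581×10⁸ m.
Semi-major axis a = (r_p + r_a)/2 = 2.7887×10⁵ km = 2.789×10⁸ m.
Vis-viva: v² = μ(2/r − 1/a) = 1.267×10¹⁷ × (4.203×10⁻⁹ − 3.586×10⁻⁹) = 7.821×10⁷ m²/s².
v = 8844 m/s = 8.844 km/s.

v ≈ 8.84 km/s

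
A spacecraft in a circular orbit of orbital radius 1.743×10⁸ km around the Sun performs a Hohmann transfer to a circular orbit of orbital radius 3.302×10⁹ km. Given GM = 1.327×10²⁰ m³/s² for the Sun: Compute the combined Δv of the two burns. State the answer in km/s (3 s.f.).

r₁ = 1.743×10⁸ km = 1.743×10¹¹ m.
r₂ = 3.302×10⁹ km = 3.302×10¹² m.
Transfer ellipse a_t = (r₁ + r₂)/2 = 1.738×10¹² m.
At r₁: circular v_c1 = √(μ/r₁) = 27590 m/s; transfer-perihelion v_p = √[μ(2/r₁ − 1/a_t)] = 38030 m/s.
Δv₁ = v_p − v_c1 = 10440 m/s.
At r₂: circular v_c2 = √(μ/r₂) = 6339 m/s; transfer-aphelion v_a = √[μ(2/r₂ − 1/a_t)] = 2007 m/s.
Δv₂ = v_c2 − v_a = 4332 m/s.
Total Δv = Δv₁ + Δv₂ = 14770 m/s = 14.77 km/s.

Δv_total ≈ 14.8 km/s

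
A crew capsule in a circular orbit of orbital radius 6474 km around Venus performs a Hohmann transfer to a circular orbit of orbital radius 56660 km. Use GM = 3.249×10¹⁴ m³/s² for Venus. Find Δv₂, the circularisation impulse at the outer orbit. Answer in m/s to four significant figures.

Δv ≈ 1310 m/s

r₁ = 6474 km = 6.474×10⁶ m.
r₂ = 56660 km = 5.666×10⁷ m.
Transfer ellipse a_t = (r₁ + r₂)/2 = 3.157×10⁷ m.
At r₁: circular v_c1 = √(μ/r₁) = 7084 m/s; transfer-periapsis v_p = √[μ(2/r₁ − 1/a_t)] = 9491 m/s.
At r₂: circular v_c2 = √(μ/r₂) = 2395 m/s; transfer-apoapsis v_a = √[μ(2/r₂ − 1/a_t)] = 1084 m/s.
Δv₂ = v_c2 − v_a = 1310 m/s.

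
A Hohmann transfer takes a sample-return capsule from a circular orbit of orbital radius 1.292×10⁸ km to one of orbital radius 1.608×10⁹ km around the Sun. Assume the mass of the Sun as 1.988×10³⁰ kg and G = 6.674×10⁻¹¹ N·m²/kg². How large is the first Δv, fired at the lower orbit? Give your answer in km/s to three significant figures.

μ = GM = 6.674×10⁻¹¹ × 1.988×10³⁰ = 1.327×10²⁰ m³/s².
r₁ = 1.292×10⁸ km = 1.292×10¹¹ m.
r₂ = 1.608×10⁹ km = 1.608×10¹² m.
Transfer ellipse a_t = (r₁ + r₂)/2 = 8.686×10¹¹ m.
At r₁: circular v_c1 = √(μ/r₁) = 32050 m/s; transfer-perihelion v_p = √[μ(2/r₁ − 1/a_t)] = 43600 m/s.
Δv₁ = v_p − v_c1 = 11560 m/s.
= 11.56 km/s.

Δv ≈ 11.6 km/s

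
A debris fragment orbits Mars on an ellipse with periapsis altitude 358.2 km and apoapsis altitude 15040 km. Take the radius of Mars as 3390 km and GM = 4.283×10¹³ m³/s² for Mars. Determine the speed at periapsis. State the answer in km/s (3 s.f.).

v ≈ 4.36 km/s

r_p = 3390 + 358.2 = 3748.2 km = 3.7482×10⁶ m.
r_a = 3390 + 15040 = 18430 km = 1.8430×10⁷ m.
Semi-major axis a = (r_p + r_a)/2 = 11089 km = 1.109×10⁷ m.
Vis-viva: v² = μ(2/r − 1/a) = 4.283×10¹³ × (5.336×10⁻⁷ − 9.018×10⁻⁸) = 1.899×10⁷ m²/s².
v = 4358 m/s = 4.358 km/s.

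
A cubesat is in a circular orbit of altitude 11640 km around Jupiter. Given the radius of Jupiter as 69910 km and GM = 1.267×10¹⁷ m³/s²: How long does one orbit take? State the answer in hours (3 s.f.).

r = 69910 + 11640 = 81550 km = 8.1550×10⁷ m.
Kepler's third law: T = 2π√(r³/μ) = 2π√((8.155×10⁷)³ / 1.267×10¹⁷).
r³/μ = 4.281×10⁶ s², so T = 2π × 2.069×10³ = 1.300×10⁴ s.
Converting: 1.300×10⁴ s ÷ 3600 = 3.611 hours.

T ≈ 3.61 hours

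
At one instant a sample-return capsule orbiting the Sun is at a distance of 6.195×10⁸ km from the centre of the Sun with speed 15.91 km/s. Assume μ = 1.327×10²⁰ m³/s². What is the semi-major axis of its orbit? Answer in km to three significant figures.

a ≈ 7.57×10⁸ km

r = 6.195×10¹¹ m.
Specific orbital energy ε = v²/2 − μ/r = (15910)²/2 − 1.327×10²⁰/6.195×10¹¹ = -8.764×10⁷ J/kg.
Since ε = −μ/(2a), a = −μ/(2ε) = 7.571×10¹¹ m = 7.5707×10⁸ km.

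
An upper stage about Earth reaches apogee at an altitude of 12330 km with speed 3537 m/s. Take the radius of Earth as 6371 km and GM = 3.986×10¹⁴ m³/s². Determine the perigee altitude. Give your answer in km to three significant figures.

r_a = 6371 + 12330 = 18701 km = 1.870×10⁷ m.
Specific energy ε = v²/2 − μ/r = -1.506×10⁷ J/kg, so a = −μ/(2ε) = 1.323×10⁷ m.
The apsides satisfy r_p + r_a = 2a, so the perigee radius is 2a − r_a = 7.768×10⁶ m = 7767.9 km.
Perigee altitude = 7767.9 − 6371 = 1396.9 km.

perigee altitude ≈ 1400 km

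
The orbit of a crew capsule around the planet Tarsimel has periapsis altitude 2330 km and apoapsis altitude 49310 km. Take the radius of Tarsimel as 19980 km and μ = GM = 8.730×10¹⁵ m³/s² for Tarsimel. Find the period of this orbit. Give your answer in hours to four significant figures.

r_p = 19980 + 2330 = 22310 km = 2.2310×10⁷ m.
r_a = 19980 + 49310 = 69290 km = 6.9290×10⁷ m.
Semi-major axis a = (r_p + r_a)/2 = (22310 + 69290)/2 = 45800 km = 4.580×10⁷ m.
By Kepler's third law T = 2π√(a³/μ) = 2π × 3.317×10³ = 2.084×10⁴ s.
= 5.790 hours.

T ≈ 5.790 hours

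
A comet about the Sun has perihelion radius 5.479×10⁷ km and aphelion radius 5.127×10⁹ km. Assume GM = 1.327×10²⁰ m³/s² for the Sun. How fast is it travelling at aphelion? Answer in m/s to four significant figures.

v ≈ 739.8 m/s

Semi-major axis a = (r_p + r_a)/2 = 2.5909×10⁹ km = 2.591×10¹² m.
Vis-viva: v² = μ(2/r − 1/a) = 1.327×10²⁰ × (3.901×10⁻¹³ − 3.860×10⁻¹³) = 5.473×10⁵ m²/s².
v = 739.8 m/s.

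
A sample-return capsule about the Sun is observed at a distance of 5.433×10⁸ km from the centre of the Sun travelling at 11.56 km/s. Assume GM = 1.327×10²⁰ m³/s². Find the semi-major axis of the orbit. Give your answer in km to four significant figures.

a ≈ 3.739×10⁸ km

r = 5.433×10¹¹ m.
Specific orbital energy ε = v²/2 − μ/r = (11560)²/2 − 1.327×10²⁰/5.433×10¹¹ = -1.774×10⁸ J/kg.
Since ε = −μ/(2a), a = −μ/(2ε) = 3.739×10¹¹ m = 3.7395×10⁸ km.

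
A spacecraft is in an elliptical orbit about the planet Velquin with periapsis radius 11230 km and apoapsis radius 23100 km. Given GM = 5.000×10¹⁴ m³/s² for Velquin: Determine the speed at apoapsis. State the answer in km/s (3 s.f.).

Semi-major axis a = (r_p + r_a)/2 = 17165 km = 1.716×10⁷ m.
Vis-viva: v² = μ(2/r − 1/a) = 5.000×10¹⁴ × (8.658×10⁻⁸ − 5.826×10⁻⁸) = 1.416×10⁷ m²/s².
v = 3763 m/s = 3.763 km/s.

v ≈ 3.76 km/s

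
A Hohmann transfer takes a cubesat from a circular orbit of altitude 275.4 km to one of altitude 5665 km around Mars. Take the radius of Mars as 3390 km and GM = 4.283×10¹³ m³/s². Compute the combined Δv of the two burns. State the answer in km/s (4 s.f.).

r₁ = 3390 + 275.4 = 3665.4 km = 3.6654×10⁶ m.
r₂ = 3390 + 5665 = 9055.0 km = 9.0550×10⁶ m.
Transfer ellipse a_t = (r₁ + r₂)/2 = 6.360×10⁶ m.
At r₁: circular v_c1 = √(μ/r₁) = 3418 m/s; transfer-periapsis v_p = √[μ(2/r₁ − 1/a_t)] = 4079 m/s.
Δv₁ = v_p − v_c1 = 660.4 m/s.
At r₂: circular v_c2 = √(μ/r₂) = 2175 m/s; transfer-apoapsis v_a = √[μ(2/r₂ − 1/a_t)] = 1651 m/s.
Δv₂ = v_c2 − v_a = 523.8 m/s.
Total Δv = Δv₁ + Δv₂ = 1184 m/s = 1.184 km/s.

Δv_total ≈ 1.184 km/s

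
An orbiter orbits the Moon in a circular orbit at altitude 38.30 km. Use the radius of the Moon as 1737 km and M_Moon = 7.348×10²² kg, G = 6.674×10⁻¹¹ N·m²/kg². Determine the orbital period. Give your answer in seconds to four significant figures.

μ = GM = 6.674×10⁻¹¹ × 7.348×10²² = 4.904×10¹² m³/s².
r = 1737 + 38.30 = 1775.3 km = 1.7753×10⁶ m.
Kepler's third law: T = 2π√(r³/μ) = 2π√((1.775×10⁶)³ / 4.904×10¹²).
r³/μ = 1.141×10⁶ s², so T = 2π × 1.068×10³ = 6.711×10³ s.

T ≈ 6711 seconds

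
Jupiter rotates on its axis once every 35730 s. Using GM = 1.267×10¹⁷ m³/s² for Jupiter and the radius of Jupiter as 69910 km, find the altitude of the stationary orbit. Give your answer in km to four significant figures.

h_sync ≈ 90110 km

A synchronous orbit has period T, so by Kepler's third law a = (μT²/4π²)^(1/3).
μT²/4π² = 1.267×10¹⁷ × (3.573×10⁴)² / 39.48 = 4.097×10²⁴ m³.
a = 1.600×10⁸ m = 1.6002×10⁵ km.
Altitude h = a − R = 1.6002×10⁵ − 69910 = 90105 km.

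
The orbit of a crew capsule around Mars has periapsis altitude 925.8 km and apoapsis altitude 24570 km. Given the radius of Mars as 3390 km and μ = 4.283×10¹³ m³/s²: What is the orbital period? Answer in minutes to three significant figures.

r_p = 3390 + 925.8 = 4315.8 km = 4.3158×10⁶ m.
r_a = 3390 + 24570 = 27960 km = 2.7960×10⁷ m.
Semi-major axis a = (r_p + r_a)/2 = (4315.8 + 27960)/2 = 16138 km = 1.614×10⁷ m.
By Kepler's third law T = 2π√(a³/μ) = 2π × 9.906×10³ = 6.224×10⁴ s.
= 1037 minutes.

T ≈ 1040 minutes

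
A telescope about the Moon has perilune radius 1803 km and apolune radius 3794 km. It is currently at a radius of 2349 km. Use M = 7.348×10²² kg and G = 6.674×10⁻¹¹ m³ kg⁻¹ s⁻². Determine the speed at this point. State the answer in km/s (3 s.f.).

v ≈ 1.56 km/s

μ = GM = 6.674×10⁻¹¹ × 7.348×10²² = 4.904×10¹² m³/s².
Semi-major axis a = (r_p + r_a)/2 = 2798.5 km = 2.798×10⁶ m.
Vis-viva: v² = μ(2/r − 1/a) = 4.904×10¹² × (8.514×10⁻⁷ − 3.573×10⁻⁷) = 2.423×10⁶ m²/s².
v = 1557 m/s = 1.557 km/s.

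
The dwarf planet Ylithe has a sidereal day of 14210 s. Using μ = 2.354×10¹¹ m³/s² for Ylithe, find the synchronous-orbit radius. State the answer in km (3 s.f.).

r_sync ≈ 1060 km

A synchronous orbit has period T, so by Kepler's third law a = (μT²/4π²)^(1/3).
μT²/4π² = 2.354×10¹¹ × (1.421×10⁴)² / 39.48 = 1.204×10¹⁸ m³.
a = 1.064×10⁶ m = 1063.8 km.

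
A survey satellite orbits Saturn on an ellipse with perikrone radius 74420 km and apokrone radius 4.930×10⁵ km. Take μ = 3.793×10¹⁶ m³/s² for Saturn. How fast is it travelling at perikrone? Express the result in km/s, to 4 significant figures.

Semi-major axis a = (r_p + r_a)/2 = 2.8371×10⁵ km = 2.837×10⁸ m.
Vis-viva: v² = μ(2/r − 1/a) = 3.793×10¹⁶ × (2.687×10⁻⁸ − 3.525×10⁻⁹) = 8.857×10⁸ m²/s².
v = 29760 m/s = 29.76 km/s.

v ≈ 29.76 km/s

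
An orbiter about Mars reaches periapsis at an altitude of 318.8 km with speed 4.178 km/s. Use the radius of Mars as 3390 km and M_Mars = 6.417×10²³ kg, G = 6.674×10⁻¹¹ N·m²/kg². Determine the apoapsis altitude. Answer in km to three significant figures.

μ = GM = 6.674×10⁻¹¹ × 6.417×10²³ = 4.283×10¹³ m³/s².
r_p = 3390 + 318.8 = 3708.8 km = 3.709×10⁶ m.
Specific energy ε = v²/2 − μ/r = -2.820×10⁶ J/kg, so a = −μ/(2ε) = 7.595×10⁶ m.
The apsides satisfy r_p + r_a = 2a, so the apoapsis radius is 2a − r_p = 1.148×10⁷ m = 11480 km.
Apoapsis altitude = 11480 − 3390 = 8090.4 km.

apoapsis altitude ≈ 8090 km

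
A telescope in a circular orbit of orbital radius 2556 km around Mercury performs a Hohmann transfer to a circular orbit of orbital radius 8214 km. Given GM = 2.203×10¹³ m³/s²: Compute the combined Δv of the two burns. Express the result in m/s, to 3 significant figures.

Δv_total ≈ 1200 m/s

r₁ = 2556 km = 2.556×10⁶ m.
r₂ = 8214 km = 8.214×10⁶ m.
Transfer ellipse a_t = (r₁ + r₂)/2 = 5.385×10⁶ m.
At r₁: circular v_c1 = √(μ/r₁) = 2936 m/s; transfer-periherm v_p = √[μ(2/r₁ − 1/a_t)] = 3626 m/s.
Δv₁ = v_p − v_c1 = 690.1 m/s.
At r₂: circular v_c2 = √(μ/r₂) = 1638 m/s; transfer-apoherm v_a = √[μ(2/r₂ − 1/a_t)] = 1128 m/s.
Δv₂ = v_c2 − v_a = 509.4 m/s.
Total Δv = Δv₁ + Δv₂ = 1199 m/s.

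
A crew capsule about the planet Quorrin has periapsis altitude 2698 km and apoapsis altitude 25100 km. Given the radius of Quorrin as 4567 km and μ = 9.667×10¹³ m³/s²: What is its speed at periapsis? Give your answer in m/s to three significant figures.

r_p = 4567 + 2698 = 7265.0 km = 7.2650×10⁶ m.
r_a = 4567 + 25100 = 29667 km = 2.9667×10⁷ m.
Semi-major axis a = (r_p + r_a)/2 = 18466 km = 1.847×10⁷ m.
Vis-viva: v² = μ(2/r − 1/a) = 9.667×10¹³ × (2.753×10⁻⁷ − 5.415×10⁻⁸) = 2.138×10⁷ m²/s².
v = 4624 m/s.

v ≈ 4620 m/s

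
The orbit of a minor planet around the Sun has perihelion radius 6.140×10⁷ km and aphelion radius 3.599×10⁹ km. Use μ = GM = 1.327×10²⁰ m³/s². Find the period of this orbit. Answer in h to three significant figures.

Semi-major axis a = (r_p + r_a)/2 = (6.1400×10⁷ + 3.5990×10⁹)/2 = 1.8302×10⁹ km = 1.830×10¹² m.
By Kepler's third law T = 2π√(a³/μ) = 2π × 2.149×10⁸ = 1.350×10⁹ s.
= 3.751×10⁵ h.

T ≈ 375000 h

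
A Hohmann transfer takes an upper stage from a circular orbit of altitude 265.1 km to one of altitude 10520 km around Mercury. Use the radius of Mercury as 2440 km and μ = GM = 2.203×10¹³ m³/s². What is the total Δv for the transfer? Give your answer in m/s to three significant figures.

r₁ = 2440 + 265.1 = 2705.1 km = 2.7051×10⁶ m.
r₂ = 2440 + 10520 = 12960 km = 1.2960×10⁷ m.
Transfer ellipse a_t = (r₁ + r₂)/2 = 7.833×10⁶ m.
At r₁: circular v_c1 = √(μ/r₁) = 2854 m/s; transfer-periherm v_p = √[μ(2/r₁ − 1/a_t)] = 3671 m/s.
Δv₁ = v_p − v_c1 = 817.1 m/s.
At r₂: circular v_c2 = √(μ/r₂) = 1304 m/s; transfer-apoherm v_a = √[μ(2/r₂ − 1/a_t)] = 766.2 m/s.
Δv₂ = v_c2 − v_a = 537.6 m/s.
Total Δv = Δv₁ + Δv₂ = 1355 m/s.

Δv_total ≈ 1350 m/s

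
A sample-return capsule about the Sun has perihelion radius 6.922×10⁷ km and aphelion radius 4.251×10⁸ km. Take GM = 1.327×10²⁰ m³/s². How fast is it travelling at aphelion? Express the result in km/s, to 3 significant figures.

v ≈ 9.35 km/s

Semi-major axis a = (r_p + r_a)/2 = 2.4716×10⁸ km = 2.472×10¹¹ m.
Vis-viva: v² = μ(2/r − 1/a) = 1.327×10²⁰ × (4.705×10⁻¹² − 4.046×10⁻¹²) = 8.742×10⁷ m²/s².
v = 9350 m/s = 9.350 km/s.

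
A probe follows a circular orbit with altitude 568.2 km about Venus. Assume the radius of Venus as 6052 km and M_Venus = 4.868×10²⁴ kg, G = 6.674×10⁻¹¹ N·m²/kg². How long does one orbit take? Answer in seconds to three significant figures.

T ≈ 5940 seconds

μ = GM = 6.674×10⁻¹¹ × 4.868×10²⁴ = 3.249×10¹⁴ m³/s².
r = 6052 + 568.2 = 6620.2 km = 6.6202×10⁶ m.
Kepler's third law: T = 2π√(r³/μ) = 2π√((6.620×10⁶)³ / 3.249×10¹⁴).
r³/μ = 8.931×10⁵ s², so T = 2π × 9.450×10² = 5.938×10³ s.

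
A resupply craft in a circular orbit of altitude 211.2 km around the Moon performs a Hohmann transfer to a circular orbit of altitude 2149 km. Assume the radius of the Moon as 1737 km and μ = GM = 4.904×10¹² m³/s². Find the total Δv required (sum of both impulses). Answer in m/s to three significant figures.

Δv_total ≈ 450 m/s

r₁ = 1737 + 211.2 = 1948.2 km = 1.9482×10⁶ m.
r₂ = 1737 + 2149 = 3886.0 km = 3.8860×10⁶ m.
Transfer ellipse a_t = (r₁ + r₂)/2 = 2.917×10⁶ m.
At r₁: circular v_c1 = √(μ/r₁) = 1587 m/s; transfer-perilune v_p = √[μ(2/r₁ − 1/a_t)] = 1831 m/s.
Δv₁ = v_p − v_c1 = 244.6 m/s.
At r₂: circular v_c2 = √(μ/r₂) = 1123 m/s; transfer-apolune v_a = √[μ(2/r₂ − 1/a_t)] = 918.0 m/s.
Δv₂ = v_c2 − v_a = 205.3 m/s.
Total Δv = Δv₁ + Δv₂ = 450.0 m/s.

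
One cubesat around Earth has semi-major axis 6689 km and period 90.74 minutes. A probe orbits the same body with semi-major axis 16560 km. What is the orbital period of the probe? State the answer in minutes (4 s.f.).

T₂ ≈ 353.5 minutes

Kepler's third law: T² ∝ a³, so T₂ = T₁ (a₂/a₁)^(3/2).
a₂/a₁ = 2.476, (a₂/a₁)^(3/2) = 3.895.
T₂ = 90.74 × 3.895 = 353.5 minutes.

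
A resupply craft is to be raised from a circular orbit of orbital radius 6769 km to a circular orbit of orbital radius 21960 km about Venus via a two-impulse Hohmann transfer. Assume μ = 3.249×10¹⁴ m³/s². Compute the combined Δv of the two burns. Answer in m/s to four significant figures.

r₁ = 6769 km = 6.769×10⁶ m.
r₂ = 21960 km = 2.196×10⁷ m.
Transfer ellipse a_t = (r₁ + r₂)/2 = 1.436×10⁷ m.
At r₁: circular v_c1 = √(μ/r₁) = 6928 m/s; transfer-periapsis v_p = √[μ(2/r₁ − 1/a_t)] = 8566 m/s.
Δv₁ = v_p − v_c1 = 1638 m/s.
At r₂: circular v_c2 = √(μ/r₂) = 3846 m/s; transfer-apoapsis v_a = √[μ(2/r₂ − 1/a_t)] = 2640 m/s.
Δv₂ = v_c2 − v_a = 1206 m/s.
Total Δv = Δv₁ + Δv₂ = 2844 m/s.

Δv_total ≈ 2844 m/s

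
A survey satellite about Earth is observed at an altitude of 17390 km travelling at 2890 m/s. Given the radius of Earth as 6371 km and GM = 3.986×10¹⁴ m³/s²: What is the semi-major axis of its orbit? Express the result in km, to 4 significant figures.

r = 6371 + 17390 = 23761 km = 2.376×10⁷ m.
Specific orbital energy ε = v²/2 − μ/r = (2890)²/2 − 3.986×10¹⁴/2.376×10⁷ = -1.260×10⁷ J/kg.
Since ε = −μ/(2a), a = −μ/(2ε) = 1.582×10⁷ m = 15818 km.

a ≈ 15820 km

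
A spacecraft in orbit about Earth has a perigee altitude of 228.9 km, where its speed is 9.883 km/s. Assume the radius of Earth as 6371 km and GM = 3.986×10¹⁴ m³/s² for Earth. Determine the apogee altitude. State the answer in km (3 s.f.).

r_p = 6371 + 228.9 = 6599.9 km = 6.600×10⁶ m.
Specific energy ε = v²/2 − μ/r = -1.156×10⁷ J/kg, so a = −μ/(2ε) = 1.724×10⁷ m.
The apsides satisfy r_p + r_a = 2a, so the apogee radius is 2a − r_p = 2.789×10⁷ m = 27887 km.
Apogee altitude = 27887 − 6371 = 21516 km.

apogee altitude ≈ 21500 km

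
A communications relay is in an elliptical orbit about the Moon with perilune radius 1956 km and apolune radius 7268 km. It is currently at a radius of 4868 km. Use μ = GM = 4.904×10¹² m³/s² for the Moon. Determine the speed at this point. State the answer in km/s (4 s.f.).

Semi-major axis a = (r_p + r_a)/2 = 4612.0 km = 4.612×10⁶ m.
Vis-viva: v² = μ(2/r − 1/a) = 4.904×10¹² × (4.108×10⁻⁷ − 2.168×10⁻⁷) = 9.515×10⁵ m²/s².
v = 975.4 m/s = 0.9754 km/s.

v ≈ 0.9754 km/s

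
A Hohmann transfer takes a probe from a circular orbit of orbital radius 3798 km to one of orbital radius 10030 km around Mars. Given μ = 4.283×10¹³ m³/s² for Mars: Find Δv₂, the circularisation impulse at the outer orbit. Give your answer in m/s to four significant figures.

r₁ = 3798 km = 3.798×10⁶ m.
r₂ = 10030 km = 1.003×10⁷ m.
Transfer ellipse a_t = (r₁ + r₂)/2 = 6.914×10⁶ m.
At r₁: circular v_c1 = √(μ/r₁) = 3358 m/s; transfer-periapsis v_p = √[μ(2/r₁ − 1/a_t)] = 4045 m/s.
At r₂: circular v_c2 = √(μ/r₂) = 2066 m/s; transfer-apoapsis v_a = √[μ(2/r₂ − 1/a_t)] = 1532 m/s.
Δv₂ = v_c2 − v_a = 534.9 m/s.

Δv ≈ 534.9 m/s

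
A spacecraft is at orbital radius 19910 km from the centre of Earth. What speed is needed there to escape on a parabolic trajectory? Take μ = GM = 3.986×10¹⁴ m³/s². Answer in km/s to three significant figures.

r = 19910 km = 1.991×10⁷ m.
Escape speed v_esc = √(2μ/r) = √(2 × 3.986×10¹⁴ / 1.991×10⁷) = √(4.004×10⁷) = 6328 m/s.
= 6.328 km/s.

v_esc ≈ 6.33 km/s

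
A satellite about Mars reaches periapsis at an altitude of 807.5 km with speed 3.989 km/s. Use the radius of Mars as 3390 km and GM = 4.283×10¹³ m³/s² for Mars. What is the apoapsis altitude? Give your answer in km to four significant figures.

apoapsis altitude ≈ 11470 km

r_p = 3390 + 807.5 = 4197.5 km = 4.198×10⁶ m.
Specific energy ε = v²/2 − μ/r = -2.248×10⁶ J/kg, so a = −μ/(2ε) = 9.528×10⁶ m.
The apsides satisfy r_p + r_a = 2a, so the apoapsis radius is 2a − r_p = 1.486×10⁷ m = 14858 km.
Apoapsis altitude = 14858 − 3390 = 11468 km.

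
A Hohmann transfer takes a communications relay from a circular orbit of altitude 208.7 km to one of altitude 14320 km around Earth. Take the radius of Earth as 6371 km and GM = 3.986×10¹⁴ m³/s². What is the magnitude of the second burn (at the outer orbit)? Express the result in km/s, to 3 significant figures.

r₁ = 6371 + 208.7 = 6579.7 km = 6.5797×10⁶ m.
r₂ = 6371 + 14320 = 20691 km = 2.0691×10⁷ m.
Transfer ellipse a_t = (r₁ + r₂)/2 = 1.364×10⁷ m.
At r₁: circular v_c1 = √(μ/r₁) = 7783 m/s; transfer-perigee v_p = √[μ(2/r₁ − 1/a_t)] = 9588 m/s.
At r₂: circular v_c2 = √(μ/r₂) = 4389 m/s; transfer-apogee v_a = √[μ(2/r₂ − 1/a_t)] = 3049 m/s.
Δv₂ = v_c2 − v_a = 1340 m/s.
= 1.340 km/s.

Δv ≈ 1.34 km/s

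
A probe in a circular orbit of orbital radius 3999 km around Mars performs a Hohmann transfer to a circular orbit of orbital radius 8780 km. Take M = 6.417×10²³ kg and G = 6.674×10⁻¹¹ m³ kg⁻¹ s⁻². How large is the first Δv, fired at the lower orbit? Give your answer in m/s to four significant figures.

μ = GM = 6.674×10⁻¹¹ × 6.417×10²³ = 4.283×10¹³ m³/s².
r₁ = 3999 km = 3.999×10⁶ m.
r₂ = 8780 km = 8.780×10⁶ m.
Transfer ellipse a_t = (r₁ + r₂)/2 = 6.390×10⁶ m.
At r₁: circular v_c1 = √(μ/r₁) = 3273 m/s; transfer-periapsis v_p = √[μ(2/r₁ − 1/a_t)] = 3836 m/s.
Δv₁ = v_p − v_c1 = 563.6 m/s.

Δv ≈ 563.6 m/s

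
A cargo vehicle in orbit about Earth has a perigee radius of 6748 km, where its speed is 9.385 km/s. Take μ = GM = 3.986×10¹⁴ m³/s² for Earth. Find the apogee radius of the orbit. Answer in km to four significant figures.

apogee radius ≈ 19770 km

r_p = 6.748×10⁶ m.
Specific energy ε = v²/2 − μ/r = -1.503×10⁷ J/kg, so a = −μ/(2ε) = 1.326×10⁷ m.
The apsides satisfy r_p + r_a = 2a, so the apogee radius is 2a − r_p = 1.977×10⁷ m = 19772 km.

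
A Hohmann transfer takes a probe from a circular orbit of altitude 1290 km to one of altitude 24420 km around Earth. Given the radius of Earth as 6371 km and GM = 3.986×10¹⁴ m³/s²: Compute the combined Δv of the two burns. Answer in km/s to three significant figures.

r₁ = 6371 + 1290 = 7661.0 km = 7.6610×10⁶ m.
r₂ = 6371 + 24420 = 30791 km = 3.0791×10⁷ m.
Transfer ellipse a_t = (r₁ + r₂)/2 = 1.923×10⁷ m.
At r₁: circular v_c1 = √(μ/r₁) = 7213 m/s; transfer-perigee v_p = √[μ(2/r₁ − 1/a_t)] = 9128 m/s.
Δv₁ = v_p − v_c1 = 1915 m/s.
At r₂: circular v_c2 = √(μ/r₂) = 3598 m/s; transfer-apogee v_a = √[μ(2/r₂ − 1/a_t)] = 2271 m/s.
Δv₂ = v_c2 − v_a = 1327 m/s.
Total Δv = Δv₁ + Δv₂ = 3242 m/s = 3.242 km/s.

Δv_total ≈ 3.24 km/s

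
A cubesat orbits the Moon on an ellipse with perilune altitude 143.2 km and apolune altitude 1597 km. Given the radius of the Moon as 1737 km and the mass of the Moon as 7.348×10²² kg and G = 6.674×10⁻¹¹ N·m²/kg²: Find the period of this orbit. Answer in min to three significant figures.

T ≈ 199 min

μ = GM = 6.674×10⁻¹¹ × 7.348×10²² = 4.904×10¹² m³/s².
r_p = 1737 + 143.2 = 1880.2 km = 1.8802×10⁶ m.
r_a = 1737 + 1597 = 3334.0 km = 3.3340×10⁶ m.
Semi-major axis a = (r_p + r_a)/2 = (1880.2 + 3334.0)/2 = 2607.1 km = 2.607×10⁶ m.
By Kepler's third law T = 2π√(a³/μ) = 2π × 1.901×10³ = 1.194×10⁴ s.
= 199.1 min.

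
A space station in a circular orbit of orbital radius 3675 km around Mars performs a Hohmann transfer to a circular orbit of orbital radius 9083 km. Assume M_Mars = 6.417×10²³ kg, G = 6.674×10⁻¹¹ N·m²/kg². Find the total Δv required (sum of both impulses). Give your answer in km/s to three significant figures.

Δv_total ≈ 1.18 km/s

μ = GM = 6.674×10⁻¹¹ × 6.417×10²³ = 4.283×10¹³ m³/s².
r₁ = 3675 km = 3.675×10⁶ m.
r₂ = 9083 km = 9.083×10⁶ m.
Transfer ellipse a_t = (r₁ + r₂)/2 = 6.379×10⁶ m.
At r₁: circular v_c1 = √(μ/r₁) = 3414 m/s; transfer-periapsis v_p = √[μ(2/r₁ − 1/a_t)] = 4074 m/s.
Δv₁ = v_p − v_c1 = 659.8 m/s.
At r₂: circular v_c2 = √(μ/r₂) = 2171 m/s; transfer-apoapsis v_a = √[μ(2/r₂ − 1/a_t)] = 1648 m/s.
Δv₂ = v_c2 − v_a = 523.3 m/s.
Total Δv = Δv₁ + Δv₂ = 1183 m/s = 1.183 km/s.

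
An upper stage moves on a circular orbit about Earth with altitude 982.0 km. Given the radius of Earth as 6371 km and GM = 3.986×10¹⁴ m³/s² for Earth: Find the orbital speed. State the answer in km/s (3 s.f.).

r = 6371 + 982.0 = 7353.0 km = 7.3530×10⁶ m.
For a circular orbit v = √(μ/r) = √(3.986×10¹⁴ / 7.353×10⁶) = √(5.421×10⁷) = 7363 m/s.
That is 7.363 km/s.

v ≈ 7.36 km/s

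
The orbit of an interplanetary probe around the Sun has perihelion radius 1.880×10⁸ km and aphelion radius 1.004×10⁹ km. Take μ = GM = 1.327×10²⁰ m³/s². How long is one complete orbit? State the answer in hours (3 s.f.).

T ≈ 69700 hours

Semi-major axis a = (r_p + r_a)/2 = (1.8800×10⁸ + 1.0040×10⁹)/2 = 5.9600×10⁸ km = 5.960×10¹¹ m.
By Kepler's third law T = 2π√(a³/μ) = 2π × 3.994×10⁷ = 2.510×10⁸ s.
= 69710 hours.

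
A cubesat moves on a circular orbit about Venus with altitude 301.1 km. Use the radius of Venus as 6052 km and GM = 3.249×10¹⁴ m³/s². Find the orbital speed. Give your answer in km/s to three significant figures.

v ≈ 7.15 km/s

r = 6052 + 301.1 = 6353.1 km = 6.3531×10⁶ m.
For a circular orbit v = √(μ/r) = √(3.249×10¹⁴ / 6.353×10⁶) = √(5.114×10⁷) = 7151 m/s.
That is 7.151 km/s.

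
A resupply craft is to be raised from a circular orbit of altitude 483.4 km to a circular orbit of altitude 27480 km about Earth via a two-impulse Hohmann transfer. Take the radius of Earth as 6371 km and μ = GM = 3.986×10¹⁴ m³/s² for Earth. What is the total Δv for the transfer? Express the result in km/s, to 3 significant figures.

r₁ = 6371 + 483.4 = 6854.4 km = 6.8544×10⁶ m.
r₂ = 6371 + 27480 = 33851 km = 3.3851×10⁷ m.
Transfer ellipse a_t = (r₁ + r₂)/2 = 2.035×10⁷ m.
At r₁: circular v_c1 = √(μ/r₁) = 7626 m/s; transfer-perigee v_p = √[μ(2/r₁ − 1/a_t)] = 9835 m/s.
Δv₁ = v_p − v_c1 = 2209 m/s.
At r₂: circular v_c2 = √(μ/r₂) = 3431 m/s; transfer-apogee v_a = √[μ(2/r₂ − 1/a_t)] = 1991 m/s.
Δv₂ = v_c2 − v_a = 1440 m/s.
Total Δv = Δv₁ + Δv₂ = 3649 m/s = 3.649 km/s.

Δv_total ≈ 3.65 km/s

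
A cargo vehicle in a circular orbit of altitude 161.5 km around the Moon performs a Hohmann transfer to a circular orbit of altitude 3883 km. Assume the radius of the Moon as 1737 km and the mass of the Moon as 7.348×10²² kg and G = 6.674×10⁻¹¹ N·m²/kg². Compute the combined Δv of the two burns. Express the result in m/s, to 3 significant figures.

μ = GM = 6.674×10⁻¹¹ × 7.348×10²² = 4.904×10¹² m³/s².
r₁ = 1737 + 161.5 = 1898.5 km = 1.8985×10⁶ m.
r₂ = 1737 + 3883 = 5620.0 km = 5.6200×10⁶ m.
Transfer ellipse a_t = (r₁ + r₂)/2 = 3.759×10⁶ m.
At r₁: circular v_c1 = √(μ/r₁) = 1607 m/s; transfer-perilune v_p = √[μ(2/r₁ − 1/a_t)] = 1965 m/s.
Δv₁ = v_p − v_c1 = 357.9 m/s.
At r₂: circular v_c2 = √(μ/r₂) = 934.1 m/s; transfer-apolune v_a = √[μ(2/r₂ − 1/a_t)] = 663.8 m/s.
Δv₂ = v_c2 − v_a = 270.3 m/s.
Total Δv = Δv₁ + Δv₂ = 628.2 m/s.

Δv_total ≈ 628 m/s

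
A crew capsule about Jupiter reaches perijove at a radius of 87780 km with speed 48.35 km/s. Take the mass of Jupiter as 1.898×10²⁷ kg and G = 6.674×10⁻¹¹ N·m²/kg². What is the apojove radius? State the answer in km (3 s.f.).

apojove radius ≈ 3.74×10⁵ km

μ = GM = 6.674×10⁻¹¹ × 1.898×10²⁷ = 1.267×10¹⁷ m³/s².
r_p = 8.778×10⁷ m.
Specific energy ε = v²/2 − μ/r = -2.742×10⁸ J/kg, so a = −μ/(2ε) = 2.310×10⁸ m.
The apsides satisfy r_p + r_a = 2a, so the apojove radius is 2a − r_p = 3.742×10⁸ m = 3.7418×10⁵ km.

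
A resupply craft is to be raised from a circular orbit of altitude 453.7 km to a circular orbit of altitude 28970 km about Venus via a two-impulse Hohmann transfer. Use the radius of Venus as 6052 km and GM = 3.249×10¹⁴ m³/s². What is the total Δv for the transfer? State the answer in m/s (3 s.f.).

Δv_total ≈ 3450 m/s

r₁ = 6052 + 453.7 = 6505.7 km = 6.5057×10⁶ m.
r₂ = 6052 + 28970 = 35022 km = 3.5022×10⁷ m.
Transfer ellipse a_t = (r₁ + r₂)/2 = 2.076×10⁷ m.
At r₁: circular v_c1 = √(μ/r₁) = 7067 m/s; transfer-periapsis v_p = √[μ(2/r₁ − 1/a_t)] = 9178 m/s.
Δv₁ = v_p − v_c1 = 2111 m/s.
At r₂: circular v_c2 = √(μ/r₂) = 3046 m/s; transfer-apoapsis v_a = √[μ(2/r₂ − 1/a_t)] = 1705 m/s.
Δv₂ = v_c2 − v_a = 1341 m/s.
Total Δv = Δv₁ + Δv₂ = 3452 m/s.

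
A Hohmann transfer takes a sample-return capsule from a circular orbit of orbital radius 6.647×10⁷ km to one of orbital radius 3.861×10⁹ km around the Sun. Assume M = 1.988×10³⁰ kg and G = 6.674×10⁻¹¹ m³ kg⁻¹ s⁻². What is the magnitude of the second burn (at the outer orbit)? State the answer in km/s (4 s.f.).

Δv ≈ 4.784 km/s

μ = GM = 6.674×10⁻¹¹ × 1.988×10³⁰ = 1.327×10²⁰ m³/s².
r₁ = 6.647×10⁷ km = 6.647×10¹⁰ m.
r₂ = 3.861×10⁹ km = 3.861×10¹² m.
Transfer ellipse a_t = (r₁ + r₂)/2 = 1.964×10¹² m.
At r₁: circular v_c1 = √(μ/r₁) = 44680 m/s; transfer-perihelion v_p = √[μ(2/r₁ − 1/a_t)] = 62650 m/s.
At r₂: circular v_c2 = √(μ/r₂) = 5862 m/s; transfer-aphelion v_a = √[μ(2/r₂ − 1/a_t)] = 1079 m/s.
Δv₂ = v_c2 − v_a = 4784 m/s.
= 4.784 km/s.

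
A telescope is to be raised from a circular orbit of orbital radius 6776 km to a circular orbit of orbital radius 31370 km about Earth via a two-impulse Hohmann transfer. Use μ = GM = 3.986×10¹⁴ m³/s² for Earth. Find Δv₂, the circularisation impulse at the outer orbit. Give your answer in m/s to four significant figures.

r₁ = 6776 km = 6.776×10⁶ m.
r₂ = 31370 km = 3.137×10⁷ m.
Transfer ellipse a_t = (r₁ + r₂)/2 = 1.907×10⁷ m.
At r₁: circular v_c1 = √(μ/r₁) = 7670 m/s; transfer-perigee v_p = √[μ(2/r₁ − 1/a_t)] = 9836 m/s.
At r₂: circular v_c2 = √(μ/r₂) = 3565 m/s; transfer-apogee v_a = √[μ(2/r₂ − 1/a_t)] = 2125 m/s.
Δv₂ = v_c2 − v_a = 1440 m/s.

Δv ≈ 1440 m/s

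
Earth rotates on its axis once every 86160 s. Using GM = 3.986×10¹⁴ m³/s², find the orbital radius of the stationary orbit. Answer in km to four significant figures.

A synchronous orbit has period T, so by Kepler's third law a = (μT²/4π²)^(1/3).
μT²/4π² = 3.986×10¹⁴ × (8.616×10⁴)² / 39.48 = 7.495×10²² m³.
a = 4.216×10⁷ m = 42163 km.

r_sync ≈ 42160 km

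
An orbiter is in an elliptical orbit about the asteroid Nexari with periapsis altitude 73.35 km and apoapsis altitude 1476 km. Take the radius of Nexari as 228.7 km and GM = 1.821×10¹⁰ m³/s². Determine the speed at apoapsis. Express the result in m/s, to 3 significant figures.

r_p = 228.7 + 73.35 = 302.05 km = 3.0205×10⁵ m.
r_a = 228.7 + 1476 = 1704.7 km = 1.7047×10⁶ m.
Semi-major axis a = (r_p + r_a)/2 = 1003.4 km = 1.003×10⁶ m.
Vis-viva: v² = μ(2/r − 1/a) = 1.821×10¹⁰ × (1.173×10⁻⁶ − 9.966×10⁻⁷) = 3.216×10³ m²/s².
v = 56.71 m/s.

v ≈ 56.7 m/s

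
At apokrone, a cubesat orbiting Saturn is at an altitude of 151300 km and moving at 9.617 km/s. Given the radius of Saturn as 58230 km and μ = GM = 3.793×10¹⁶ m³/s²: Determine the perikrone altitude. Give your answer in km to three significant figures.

perikrone altitude ≈ 13700 km

r_a = 58230 + 151300 = 2.0953×10⁵ km = 2.095×10⁸ m.
Specific energy ε = v²/2 − μ/r = -1.348×10⁸ J/kg, so a = −μ/(2ε) = 1.407×10⁸ m.
The apsides satisfy r_p + r_a = 2a, so the perikrone radius is 2a − r_a = 7.189×10⁷ m = 71890 km.
Perikrone altitude = 71890 − 58230 = 13660 km.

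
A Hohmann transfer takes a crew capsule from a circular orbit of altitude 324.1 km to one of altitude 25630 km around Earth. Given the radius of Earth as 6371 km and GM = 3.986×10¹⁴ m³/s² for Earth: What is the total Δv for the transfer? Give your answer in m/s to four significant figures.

Δv_total ≈ 3660 m/s

r₁ = 6371 + 324.1 = 6695.1 km = 6.6951×10⁶ m.
r₂ = 6371 + 25630 = 32001 km = 3.2001×10⁷ m.
Transfer ellipse a_t = (r₁ + r₂)/2 = 1.935×10⁷ m.
At r₁: circular v_c1 = √(μ/r₁) = 7716 m/s; transfer-perigee v_p = √[μ(2/r₁ − 1/a_t)] = 9923 m/s.
Δv₁ = v_p − v_c1 = 2207 m/s.
At r₂: circular v_c2 = √(μ/r₂) = 3529 m/s; transfer-apogee v_a = √[μ(2/r₂ − 1/a_t)] = 2076 m/s.
Δv₂ = v_c2 − v_a = 1453 m/s.
Total Δv = Δv₁ + Δv₂ = 3660 m/s.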